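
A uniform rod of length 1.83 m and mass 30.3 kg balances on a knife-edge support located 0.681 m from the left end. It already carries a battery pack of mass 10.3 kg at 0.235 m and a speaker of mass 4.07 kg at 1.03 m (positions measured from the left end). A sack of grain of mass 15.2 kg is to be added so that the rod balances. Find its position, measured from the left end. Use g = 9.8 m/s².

Taking torques about the knife-edge support (at 0.681 m from the left end):
Beam weight: 30.3 × 9.8 = 296.9 N down at 0.915 m → arm 0.234 m, τ = 296.9 × 0.234 = 69.47 N·m clockwise.
Battery pack: 10.3 × 9.8 = 100.9 N down at 0.235 m → arm 0.446 m, τ = 100.9 × 0.446 = 45 N·m counterclockwise.
Speaker: 4.07 × 9.8 = 39.89 N down at 1.03 m → arm 0.349 m, τ = 39.89 × 0.349 = 13.92 N·m clockwise.
Net moment of existing loads = 38.39 N·m clockwise.
The sack of grain weighs 15.2 × 9.8 = 149 N and must supply an equal counterclockwise moment, so its lever arm about the knife-edge support is 38.39 / 149 = 0.258 m.
That puts it at 0.681 − 0.258 = 0.423 m from the left end.

x ≈ 0.423 m from the left end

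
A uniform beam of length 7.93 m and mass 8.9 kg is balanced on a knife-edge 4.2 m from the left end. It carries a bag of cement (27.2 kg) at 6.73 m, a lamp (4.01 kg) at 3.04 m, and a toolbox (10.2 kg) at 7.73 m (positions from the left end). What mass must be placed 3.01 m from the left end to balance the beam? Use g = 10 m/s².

m ≈ 82.4 kg

Sum moments about the knife-edge (at 4.2 m from the left end) (the support reaction has zero arm there).
Beam weight: 8.9 × 10 = 89 N down at 3.965 m → arm 0.235 m, τ = 89 × 0.235 = 20.91 N·m counterclockwise.
Bag of cement: 27.2 × 10 = 272 N down at 6.73 m → arm 2.53 m, τ = 272 × 2.53 = 688.2 N·m clockwise.
Lamp: 4.01 × 10 = 40.1 N down at 3.04 m → arm 1.16 m, τ = 40.1 × 1.16 = 46.52 N·m counterclockwise.
Toolbox: 10.2 × 10 = 102 N down at 7.73 m → arm 3.53 m, τ = 102 × 3.53 = 360.1 N·m clockwise.
Net moment of known loads = 980.9 N·m clockwise.
An unknown mass m at 3.01 m has arm 1.19 m; its moment is m·g·1.19 counterclockwise.
Balancing moments: m × 10 × 1.19 = 980.9, giving m = 980.9 / (10 × 1.19) = 82.4 kg.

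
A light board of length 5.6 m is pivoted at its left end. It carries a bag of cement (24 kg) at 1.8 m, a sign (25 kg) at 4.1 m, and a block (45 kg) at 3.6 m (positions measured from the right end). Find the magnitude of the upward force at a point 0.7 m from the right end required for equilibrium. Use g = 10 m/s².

F ≈ 446 N

Sum moments about the left end (the unknown pivot reaction has zero arm there).
Bag of cement: 24 × 10 = 240 N down at 1.8 m → arm 3.8 m, τ = 240 × 3.8 = 912 N·m clockwise.
Sign: 25 × 10 = 250 N down at 4.1 m → arm 1.5 m, τ = 250 × 1.5 = 375 N·m clockwise.
Block: 45 × 10 = 450 N down at 3.6 m → arm 2 m, τ = 450 × 2 = 900 N·m clockwise.
Net moment of the loads = 2187 N·m clockwise.
The upward force F acts at a point 0.7 m from the right end, arm 4.9 m, giving F × 4.9 counterclockwise.
Στ = 0 ⇒ F × 4.9 = 2187 ⇒ F = 2187 / 4.9 = 446 N.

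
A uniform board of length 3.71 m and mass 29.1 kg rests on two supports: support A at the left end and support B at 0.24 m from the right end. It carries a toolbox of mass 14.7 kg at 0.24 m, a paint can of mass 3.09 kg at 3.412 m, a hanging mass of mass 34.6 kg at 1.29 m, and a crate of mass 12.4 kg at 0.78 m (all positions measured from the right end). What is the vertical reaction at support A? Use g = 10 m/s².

R_A ≈ 288 N

Taking torques about support B:
Beam weight: 29.1 × 10 = 291 N down at 1.855 m → arm 1.615 m, τ = 291 × 1.615 = 470 N·m counterclockwise.
Toolbox: acts at the support B, moment arm 0 → no torque.
Paint can: 3.09 × 10 = 30.9 N down at 3.412 m → arm 3.172 m, τ = 30.9 × 3.172 = 98.01 N·m counterclockwise.
Hanging mass: 34.6 × 10 = 346 N down at 1.29 m → arm 1.05 m, τ = 346 × 1.05 = 363.3 N·m counterclockwise.
Crate: 12.4 × 10 = 124 N down at 0.78 m → arm 0.54 m, τ = 124 × 0.54 = 66.96 N·m counterclockwise.
Net load moment about support B = 998.3 N·m counterclockwise.
Reaction R at support A is upward at 3.71 m, arm 3.47 m → moment R × 3.47 clockwise.
For rotational equilibrium, R × 3.47 = 998.3, so R = 288 N.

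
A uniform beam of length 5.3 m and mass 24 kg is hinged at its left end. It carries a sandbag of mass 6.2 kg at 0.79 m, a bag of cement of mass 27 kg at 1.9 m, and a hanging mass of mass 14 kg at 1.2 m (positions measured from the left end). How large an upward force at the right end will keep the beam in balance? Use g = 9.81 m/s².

Taking torques about the left end:
Beam weight: 24 × 9.81 = 235.4 N down at 2.65 m → arm 2.65 m, τ = 235.4 × 2.65 = 623.8 N·m clockwise.
Sandbag: 6.2 × 9.81 = 60.82 N down at 0.79 m → arm 0.79 m, τ = 60.82 × 0.79 = 48.05 N·m clockwise.
Bag of cement: 27 × 9.81 = 264.9 N down at 1.9 m → arm 1.9 m, τ = 264.9 × 1.9 = 503.3 N·m clockwise.
Hanging mass: 14 × 9.81 = 137.3 N down at 1.2 m → arm 1.2 m, τ = 137.3 × 1.2 = 164.8 N·m clockwise.
Net moment of the loads = 1340 N·m clockwise.
The upward force F acts at the right end, arm 5.3 m, giving F × 5.3 counterclockwise.
Setting net torque to zero: F × 5.3 = 1340 → F = 1340 / 5.3 = 253 N.

F ≈ 253 N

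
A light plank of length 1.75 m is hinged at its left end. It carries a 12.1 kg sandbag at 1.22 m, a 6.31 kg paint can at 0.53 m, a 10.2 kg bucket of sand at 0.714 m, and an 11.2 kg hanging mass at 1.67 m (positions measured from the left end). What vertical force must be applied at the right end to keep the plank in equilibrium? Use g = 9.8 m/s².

F ≈ 247 N

Take moments about the left end.
Sandbag: 12.1 × 9.8 = 118.6 N down at 1.22 m → arm 1.22 m, τ = 118.6 × 1.22 = 144.7 N·m clockwise.
Paint can: 6.31 × 9.8 = 61.84 N down at 0.53 m → arm 0.53 m, τ = 61.84 × 0.53 = 32.78 N·m clockwise.
Bucket of sand: 10.2 × 9.8 = 99.96 N down at 0.714 m → arm 0.714 m, τ = 99.96 × 0.714 = 71.37 N·m clockwise.
Hanging mass: 11.2 × 9.8 = 109.8 N down at 1.67 m → arm 1.67 m, τ = 109.8 × 1.67 = 183.4 N·m clockwise.
Net moment of the loads = 432.2 N·m clockwise.
The upward force F acts at the right end, arm 1.75 m, giving F × 1.75 counterclockwise.
Balancing moments: F × 1.75 = 432.2, giving F = 432.2 / 1.75 = 247 N.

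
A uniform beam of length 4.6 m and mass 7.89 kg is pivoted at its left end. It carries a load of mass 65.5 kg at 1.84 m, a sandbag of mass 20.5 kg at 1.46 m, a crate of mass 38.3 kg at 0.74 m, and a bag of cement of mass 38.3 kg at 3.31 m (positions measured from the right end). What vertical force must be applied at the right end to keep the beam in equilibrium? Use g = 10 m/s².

F ≈ 1000 N

Taking torques about the left end:
Beam weight: 7.89 × 10 = 78.9 N down at 2.3 m → arm 2.3 m, τ = 78.9 × 2.3 = 181.5 N·m clockwise.
Load: 65.5 × 10 = 655 N down at 1.84 m → arm 2.76 m, τ = 655 × 2.76 = 1808 N·m clockwise.
Sandbag: 20.5 × 10 = 205 N down at 1.46 m → arm 3.14 m, τ = 205 × 3.14 = 643.7 N·m clockwise.
Crate: 38.3 × 10 = 383 N down at 0.74 m → arm 3.86 m, τ = 383 × 3.86 = 1478 N·m clockwise.
Bag of cement: 38.3 × 10 = 383 N down at 3.31 m → arm 1.29 m, τ = 383 × 1.29 = 494.1 N·m clockwise.
Net moment of the loads = 4605 N·m clockwise.
The upward force F acts at the right end, arm 4.6 m, giving F × 4.6 counterclockwise.
Στ = 0 ⇒ F × 4.6 = 4605 ⇒ F = 4605 / 4.6 = 1000 N.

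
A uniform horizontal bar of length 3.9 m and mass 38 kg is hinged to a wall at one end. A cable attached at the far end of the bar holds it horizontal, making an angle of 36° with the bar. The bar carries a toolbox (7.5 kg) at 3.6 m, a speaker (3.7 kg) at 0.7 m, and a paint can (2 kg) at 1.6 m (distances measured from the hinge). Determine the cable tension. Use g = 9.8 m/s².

T ≈ 457 N

Sum moments about the hinge (the unknown hinge reaction has zero arm there).
Beam weight: 38 × 9.8 = 372.4 N down at 1.95 m → arm 1.95 m, τ = 372.4 × 1.95 = 726.2 N·m clockwise.
Toolbox: 7.5 × 9.8 = 73.5 N down at 3.6 m → arm 3.6 m, τ = 73.5 × 3.6 = 264.6 N·m clockwise.
Speaker: 3.7 × 9.8 = 36.26 N down at 0.7 m → arm 0.7 m, τ = 36.26 × 0.7 = 25.38 N·m clockwise.
Paint can: 2 × 9.8 = 19.6 N down at 1.6 m → arm 1.6 m, τ = 19.6 × 1.6 = 31.36 N·m clockwise.
Total clockwise load moment = 1048 N·m.
The cable tension T acts at 3.9 m; only its component perpendicular to the bar, T sinθ, produces torque. sin 36° = 0.5878.
Balancing moments: T × 3.9 × 0.5878 = 1048, giving T = 1048 / 2.292 = 457 N.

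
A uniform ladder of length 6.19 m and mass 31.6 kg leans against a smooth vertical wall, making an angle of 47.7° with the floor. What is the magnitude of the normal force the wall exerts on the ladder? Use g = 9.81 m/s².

N_wall ≈ 141 N

About the foot of the ladder:
Ladder weight 31.6×9.81 = 310 N acts at 3.095 m along the ladder; its horizontal arm is 3.095·cos47.7° = 2.083 m → τ = 645.7 N·m clockwise.
Wall normal N acts horizontally at the top; its moment arm is the height L sinθ = 6.19·sin47.7° = 4.578 m, counterclockwise.
Setting net torque to zero: N × 4.578 = 645.7 → N = 141 N.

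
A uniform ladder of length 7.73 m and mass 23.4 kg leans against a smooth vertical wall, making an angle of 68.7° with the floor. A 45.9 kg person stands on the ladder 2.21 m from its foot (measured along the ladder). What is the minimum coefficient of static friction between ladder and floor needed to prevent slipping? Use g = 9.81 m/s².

μ_min ≈ 0.14

Taking torques about the foot of the ladder:
Ladder weight 23.4×9.81 = 229.6 N acts at 3.865 m along the ladder; its horizontal arm is 3.865·cos68.7° = 1.404 m → τ = 322.4 N·m clockwise.
Person: 45.9×9.81 = 450.3 N at 2.21 m → arm 0.8028 m → τ = 361.5 N·m clockwise.
Wall normal N acts horizontally at the top; its moment arm is the height L sinθ = 7.73·sin68.7° = 7.202 m, counterclockwise.
Balancing moments: N × 7.202 = 683.9, giving N = 94.96 N.
ΣFx = 0 ⇒ f = N_wall = 94.96 N. ΣFy = 0 ⇒ N_floor = 679.9 N.
μ_min = f / N_floor = 94.96 / 679.9 = 0.14.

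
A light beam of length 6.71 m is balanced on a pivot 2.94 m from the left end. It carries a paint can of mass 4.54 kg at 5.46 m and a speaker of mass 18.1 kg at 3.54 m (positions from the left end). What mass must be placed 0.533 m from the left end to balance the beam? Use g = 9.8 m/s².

m ≈ 9.26 kg

Take moments about the pivot (at 2.94 m from the left end).
Paint can: 4.54 × 9.8 = 44.49 N down at 5.46 m → arm 2.52 m, τ = 44.49 × 2.52 = 112.1 N·m clockwise.
Speaker: 18.1 × 9.8 = 177.4 N down at 3.54 m → arm 0.6 m, τ = 177.4 × 0.6 = 106.4 N·m clockwise.
Net moment of known loads = 218.5 N·m clockwise.
An unknown mass m at 0.533 m has arm 2.407 m; its moment is m·g·2.407 counterclockwise.
Setting net torque to zero: m × 9.8 × 2.407 = 218.5 → m = 218.5 / (9.8 × 2.407) = 9.26 kg.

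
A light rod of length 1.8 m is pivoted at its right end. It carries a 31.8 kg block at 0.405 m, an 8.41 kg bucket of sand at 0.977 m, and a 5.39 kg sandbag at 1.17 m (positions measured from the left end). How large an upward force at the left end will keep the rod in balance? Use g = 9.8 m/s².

Choose the right end as the axis so the unknown pivot reaction has zero arm there.
Block: 31.8 × 9.8 = 311.6 N down at 0.405 m → arm 1.395 m, τ = 311.6 × 1.395 = 434.7 N·m counterclockwise.
Bucket of sand: 8.41 × 9.8 = 82.42 N down at 0.977 m → arm 0.823 m, τ = 82.42 × 0.823 = 67.83 N·m counterclockwise.
Sandbag: 5.39 × 9.8 = 52.82 N down at 1.17 m → arm 0.63 m, τ = 52.82 × 0.63 = 33.28 N·m counterclockwise.
Net moment of the loads = 535.8 N·m counterclockwise.
The upward force F acts at the left end, arm 1.8 m, giving F × 1.8 clockwise.
Balancing moments: F × 1.8 = 535.8, giving F = 535.8 / 1.8 = 298 N.

F ≈ 298 N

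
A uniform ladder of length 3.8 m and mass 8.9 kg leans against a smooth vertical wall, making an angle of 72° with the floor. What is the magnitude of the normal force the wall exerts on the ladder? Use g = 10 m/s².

N_wall ≈ 14.5 N

Sum moments about the foot of the ladder (the floor normal and friction both act there and drop out).
Ladder weight 8.9×10 = 89 N acts at 1.9 m along the ladder; its horizontal arm is 1.9·cos72° = 0.5871 m → τ = 52.25 N·m clockwise.
Wall normal N acts horizontally at the top; its moment arm is the height L sinθ = 3.8·sin72° = 3.614 m, counterclockwise.
Balancing moments: N × 3.614 = 52.25, giving N = 14.5 N.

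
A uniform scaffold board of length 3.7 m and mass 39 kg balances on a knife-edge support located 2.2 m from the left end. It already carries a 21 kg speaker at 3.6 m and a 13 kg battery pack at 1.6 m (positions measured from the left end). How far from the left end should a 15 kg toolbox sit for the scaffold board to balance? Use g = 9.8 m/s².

Sum moments about the knife-edge support (at 2.2 m from the left end) (the support reaction has zero arm there).
Beam weight: 39 × 9.8 = 382.2 N down at 1.85 m → arm 0.35 m, τ = 382.2 × 0.35 = 133.8 N·m counterclockwise.
Speaker: 21 × 9.8 = 205.8 N down at 3.6 m → arm 1.4 m, τ = 205.8 × 1.4 = 288.1 N·m clockwise.
Battery pack: 13 × 9.8 = 127.4 N down at 1.6 m → arm 0.6 m, τ = 127.4 × 0.6 = 76.44 N·m counterclockwise.
Net moment of existing loads = 77.86 N·m clockwise.
The toolbox weighs 15 × 9.8 = 147 N and must supply an equal counterclockwise moment, so its lever arm about the knife-edge support is 77.86 / 147 = 0.53 m.
That puts it at 2.2 − 0.53 = 1.67 m from the left end.

x ≈ 1.67 m from the left end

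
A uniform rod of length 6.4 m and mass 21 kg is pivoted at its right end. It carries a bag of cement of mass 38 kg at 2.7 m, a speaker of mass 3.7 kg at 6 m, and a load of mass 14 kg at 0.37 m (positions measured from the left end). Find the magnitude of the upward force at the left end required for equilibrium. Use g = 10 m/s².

F ≈ 459 N

Take moments about the right end.
Beam weight: 21 × 10 = 210 N down at 3.2 m → arm 3.2 m, τ = 210 × 3.2 = 672 N·m counterclockwise.
Bag of cement: 38 × 10 = 380 N down at 2.7 m → arm 3.7 m, τ = 380 × 3.7 = 1406 N·m counterclockwise.
Speaker: 3.7 × 10 = 37 N down at 6 m → arm 0.4 m, τ = 37 × 0.4 = 14.8 N·m counterclockwise.
Load: 14 × 10 = 140 N down at 0.37 m → arm 6.03 m, τ = 140 × 6.03 = 844.2 N·m counterclockwise.
Net moment of the loads = 2937 N·m counterclockwise.
The upward force F acts at the left end, arm 6.4 m, giving F × 6.4 clockwise.
Setting net torque to zero: F × 6.4 = 2937 → F = 2937 / 6.4 = 459 N.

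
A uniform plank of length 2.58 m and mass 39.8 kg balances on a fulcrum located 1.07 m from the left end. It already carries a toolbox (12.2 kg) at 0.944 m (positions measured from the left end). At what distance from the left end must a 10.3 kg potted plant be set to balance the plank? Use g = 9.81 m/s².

About the fulcrum (at 1.07 m from the left end):
Beam weight: 39.8 × 9.81 = 390.4 N down at 1.29 m → arm 0.22 m, τ = 390.4 × 0.22 = 85.89 N·m clockwise.
Toolbox: 12.2 × 9.81 = 119.7 N down at 0.944 m → arm 0.126 m, τ = 119.7 × 0.126 = 15.08 N·m counterclockwise.
Net moment of existing loads = 70.81 N·m clockwise.
The potted plant weighs 10.3 × 9.81 = 101 N and must supply an equal counterclockwise moment, so its lever arm about the fulcrum is 70.81 / 101 = 0.701 m.
That puts it at 1.07 − 0.701 = 0.369 m from the left end.

x ≈ 0.369 m from the left end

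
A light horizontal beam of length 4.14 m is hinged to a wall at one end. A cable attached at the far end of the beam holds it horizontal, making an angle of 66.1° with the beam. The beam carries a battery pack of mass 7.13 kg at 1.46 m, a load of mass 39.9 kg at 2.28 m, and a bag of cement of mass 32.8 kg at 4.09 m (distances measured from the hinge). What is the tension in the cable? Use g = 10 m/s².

T ≈ 622 N

Taking torques about the hinge:
Battery pack: 7.13 × 10 = 71.3 N down at 1.46 m → arm 1.46 m, τ = 71.3 × 1.46 = 104.1 N·m clockwise.
Load: 39.9 × 10 = 399 N down at 2.28 m → arm 2.28 m, τ = 399 × 2.28 = 909.7 N·m clockwise.
Bag of cement: 32.8 × 10 = 328 N down at 4.09 m → arm 4.09 m, τ = 328 × 4.09 = 1342 N·m clockwise.
Total clockwise load moment = 2356 N·m.
The cable tension T acts at 4.14 m; only its component perpendicular to the beam, T sinθ, produces torque. sin 66.1° = 0.9143.
Στ = 0 ⇒ T × 4.14 × 0.9143 = 2356 ⇒ T = 2356 / 3.785 = 622 N.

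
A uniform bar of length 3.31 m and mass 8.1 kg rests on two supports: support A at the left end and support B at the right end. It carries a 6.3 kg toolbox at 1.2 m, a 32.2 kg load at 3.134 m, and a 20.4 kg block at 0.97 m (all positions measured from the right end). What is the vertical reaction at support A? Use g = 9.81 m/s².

R_A ≈ 420 N

Take moments about support B.
Beam weight: 8.1 × 9.81 = 79.46 N down at 1.655 m → arm 1.655 m, τ = 79.46 × 1.655 = 131.5 N·m counterclockwise.
Toolbox: 6.3 × 9.81 = 61.8 N down at 1.2 m → arm 1.2 m, τ = 61.8 × 1.2 = 74.16 N·m counterclockwise.
Load: 32.2 × 9.81 = 315.9 N down at 3.134 m → arm 3.134 m, τ = 315.9 × 3.134 = 990 N·m counterclockwise.
Block: 20.4 × 9.81 = 200.1 N down at 0.97 m → arm 0.97 m, τ = 200.1 × 0.97 = 194.1 N·m counterclockwise.
Net load moment about support B = 1390 N·m counterclockwise.
Reaction R at support A is upward at 3.31 m, arm 3.31 m → moment R × 3.31 clockwise.
Setting net torque to zero: R × 3.31 = 1390 → R = 420 N.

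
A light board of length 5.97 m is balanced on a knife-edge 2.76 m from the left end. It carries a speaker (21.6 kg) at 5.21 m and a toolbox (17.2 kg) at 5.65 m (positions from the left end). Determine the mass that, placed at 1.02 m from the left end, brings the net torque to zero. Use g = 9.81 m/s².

Take moments about the knife-edge (at 2.76 m from the left end).
Speaker: 21.6 × 9.81 = 211.9 N down at 5.21 m → arm 2.45 m, τ = 211.9 × 2.45 = 519.2 N·m clockwise.
Toolbox: 17.2 × 9.81 = 168.7 N down at 5.65 m → arm 2.89 m, τ = 168.7 × 2.89 = 487.5 N·m clockwise.
Net moment of known loads = 1007 N·m clockwise.
An unknown mass m at 1.02 m has arm 1.74 m; its moment is m·g·1.74 counterclockwise.
For rotational equilibrium, m × 9.81 × 1.74 = 1007, so m = 1007 / (9.81 × 1.74) = 59 kg.

m ≈ 59 kg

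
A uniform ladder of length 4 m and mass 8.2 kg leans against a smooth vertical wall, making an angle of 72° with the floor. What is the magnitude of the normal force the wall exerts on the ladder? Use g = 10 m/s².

N_wall ≈ 13.3 N

Choose the foot of the ladder as the axis so the floor normal and friction both act there and drop out.
Ladder weight 8.2×10 = 82 N acts at 2 m along the ladder; its horizontal arm is 2·cos72° = 0.618 m → τ = 50.68 N·m clockwise.
Wall normal N acts horizontally at the top; its moment arm is the height L sinθ = 4·sin72° = 3.804 m, counterclockwise.
Στ = 0 ⇒ N × 3.804 = 50.68 ⇒ N = 13.3 N.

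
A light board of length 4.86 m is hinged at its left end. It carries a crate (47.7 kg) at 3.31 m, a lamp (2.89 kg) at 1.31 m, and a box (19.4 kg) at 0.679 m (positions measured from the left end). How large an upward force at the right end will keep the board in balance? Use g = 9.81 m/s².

Taking torques about the left end:
Crate: 47.7 × 9.81 = 467.9 N down at 3.31 m → arm 3.31 m, τ = 467.9 × 3.31 = 1549 N·m clockwise.
Lamp: 2.89 × 9.81 = 28.35 N down at 1.31 m → arm 1.31 m, τ = 28.35 × 1.31 = 37.14 N·m clockwise.
Box: 19.4 × 9.81 = 190.3 N down at 0.679 m → arm 0.679 m, τ = 190.3 × 0.679 = 129.2 N·m clockwise.
Net moment of the loads = 1715 N·m clockwise.
The upward force F acts at the right end, arm 4.86 m, giving F × 4.86 counterclockwise.
Balancing moments: F × 4.86 = 1715, giving F = 1715 / 4.86 = 353 N.

F ≈ 353 N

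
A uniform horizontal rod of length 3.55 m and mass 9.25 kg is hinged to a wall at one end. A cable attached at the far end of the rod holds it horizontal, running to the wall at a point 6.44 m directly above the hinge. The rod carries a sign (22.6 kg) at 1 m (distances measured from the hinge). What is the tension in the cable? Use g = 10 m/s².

Take moments about the hinge.
Beam weight: 9.25 × 10 = 92.5 N down at 1.775 m → arm 1.775 m, τ = 92.5 × 1.775 = 164.2 N·m clockwise.
Sign: 22.6 × 10 = 226 N down at 1 m → arm 1 m, τ = 226 × 1 = 226 N·m clockwise.
Total clockwise load moment = 390.2 N·m.
The cable tension T acts at 3.55 m; only its component perpendicular to the rod, T sinθ, produces torque. sinθ = h/√(h²+d²) = 6.44/√(6.44²+3.55²) = 0.8758.
Balancing moments: T × 3.55 × 0.8758 = 390.2, giving T = 390.2 / 3.109 = 126 N.

T ≈ 126 N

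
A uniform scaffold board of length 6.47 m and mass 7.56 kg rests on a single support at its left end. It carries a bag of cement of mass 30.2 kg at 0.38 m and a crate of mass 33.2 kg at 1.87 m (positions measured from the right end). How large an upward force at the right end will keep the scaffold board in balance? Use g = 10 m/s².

About the left end:
Beam weight: 7.56 × 10 = 75.6 N down at 3.235 m → arm 3.235 m, τ = 75.6 × 3.235 = 244.6 N·m clockwise.
Bag of cement: 30.2 × 10 = 302 N down at 0.38 m → arm 6.09 m, τ = 302 × 6.09 = 1839 N·m clockwise.
Crate: 33.2 × 10 = 332 N down at 1.87 m → arm 4.6 m, τ = 332 × 4.6 = 1527 N·m clockwise.
Net moment of the loads = 3611 N·m clockwise.
The upward force F acts at the right end, arm 6.47 m, giving F × 6.47 counterclockwise.
Balancing moments: F × 6.47 = 3611, giving F = 3611 / 6.47 = 558 N.

F ≈ 558 N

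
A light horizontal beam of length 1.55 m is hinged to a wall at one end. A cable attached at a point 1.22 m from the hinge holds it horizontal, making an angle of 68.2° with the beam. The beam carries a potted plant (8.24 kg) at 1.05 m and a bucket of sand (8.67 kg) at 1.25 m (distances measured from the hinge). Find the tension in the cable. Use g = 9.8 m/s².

Sum moments about the hinge (the unknown hinge reaction has zero arm there).
Potted plant: 8.24 × 9.8 = 80.75 N down at 1.05 m → arm 1.05 m, τ = 80.75 × 1.05 = 84.79 N·m clockwise.
Bucket of sand: 8.67 × 9.8 = 84.97 N down at 1.25 m → arm 1.25 m, τ = 84.97 × 1.25 = 106.2 N·m clockwise.
Total clockwise load moment = 191 N·m.
The cable tension T acts at 1.22 m; only its component perpendicular to the beam, T sinθ, produces torque. sin 68.2° = 0.9285.
Balancing moments: T × 1.22 × 0.9285 = 191, giving T = 191 / 1.133 = 169 N.

T ≈ 169 N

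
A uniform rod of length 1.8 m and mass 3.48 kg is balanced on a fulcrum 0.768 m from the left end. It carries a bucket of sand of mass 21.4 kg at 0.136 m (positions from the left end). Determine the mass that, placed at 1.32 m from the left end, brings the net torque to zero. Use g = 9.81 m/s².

m ≈ 23.7 kg

Taking torques about the fulcrum (at 0.768 m from the left end):
Beam weight: 3.48 × 9.81 = 34.14 N down at 0.9 m → arm 0.132 m, τ = 34.14 × 0.132 = 4.506 N·m clockwise.
Bucket of sand: 21.4 × 9.81 = 209.9 N down at 0.136 m → arm 0.632 m, τ = 209.9 × 0.632 = 132.7 N·m counterclockwise.
Net moment of known loads = 128.2 N·m counterclockwise.
An unknown mass m at 1.32 m has arm 0.552 m; its moment is m·g·0.552 clockwise.
For rotational equilibrium, m × 9.81 × 0.552 = 128.2, so m = 128.2 / (9.81 × 0.552) = 23.7 kg.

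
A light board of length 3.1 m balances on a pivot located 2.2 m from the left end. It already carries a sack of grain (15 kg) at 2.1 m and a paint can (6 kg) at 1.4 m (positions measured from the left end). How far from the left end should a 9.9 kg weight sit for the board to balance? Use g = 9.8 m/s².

Choose the pivot (at 2.2 m from the left end) as the axis so the support reaction has zero arm there.
Sack of grain: 15 × 9.8 = 147 N down at 2.1 m → arm 0.1 m, τ = 147 × 0.1 = 14.7 N·m counterclockwise.
Paint can: 6 × 9.8 = 58.8 N down at 1.4 m → arm 0.8 m, τ = 58.8 × 0.8 = 47.04 N·m counterclockwise.
Net moment of existing loads = 61.74 N·m counterclockwise.
The weight weighs 9.9 × 9.8 = 97.02 N and must supply an equal clockwise moment, so its lever arm about the pivot is 61.74 / 97.02 = 0.636 m.
That puts it at 2.2 + 0.636 = 2.84 m from the left end.

x ≈ 2.84 m from the left end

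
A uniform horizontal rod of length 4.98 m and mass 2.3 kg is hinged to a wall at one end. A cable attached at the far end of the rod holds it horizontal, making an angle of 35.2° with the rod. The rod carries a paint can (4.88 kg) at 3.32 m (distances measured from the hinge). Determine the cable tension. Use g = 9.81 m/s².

Taking torques about the hinge:
Beam weight: 2.3 × 9.81 = 22.56 N down at 2.49 m → arm 2.49 m, τ = 22.56 × 2.49 = 56.17 N·m clockwise.
Paint can: 4.88 × 9.81 = 47.87 N down at 3.32 m → arm 3.32 m, τ = 47.87 × 3.32 = 158.9 N·m clockwise.
Total clockwise load moment = 215.1 N·m.
The cable tension T acts at 4.98 m; only its component perpendicular to the rod, T sinθ, produces torque. sin 35.2° = 0.5764.
For rotational equilibrium, T × 4.98 × 0.5764 = 215.1, so T = 215.1 / 2.87 = 74.9 N.

T ≈ 74.9 N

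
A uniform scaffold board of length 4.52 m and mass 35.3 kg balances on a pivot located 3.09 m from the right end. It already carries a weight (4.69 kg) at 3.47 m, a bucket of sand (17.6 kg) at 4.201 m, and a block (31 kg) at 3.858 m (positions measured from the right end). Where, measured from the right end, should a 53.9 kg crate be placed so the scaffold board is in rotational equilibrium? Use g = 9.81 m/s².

Sum moments about the pivot (at 3.09 m from the right end) (the support reaction has zero arm there).
Beam weight: 35.3 × 9.81 = 346.3 N down at 2.26 m → arm 0.83 m, τ = 346.3 × 0.83 = 287.4 N·m clockwise.
Weight: 4.69 × 9.81 = 46.01 N down at 3.47 m → arm 0.38 m, τ = 46.01 × 0.38 = 17.48 N·m counterclockwise.
Bucket of sand: 17.6 × 9.81 = 172.7 N down at 4.201 m → arm 1.111 m, τ = 172.7 × 1.111 = 191.9 N·m counterclockwise.
Block: 31 × 9.81 = 304.1 N down at 3.858 m → arm 0.768 m, τ = 304.1 × 0.768 = 233.5 N·m counterclockwise.
Net moment of existing loads = 155.5 N·m counterclockwise.
The crate weighs 53.9 × 9.81 = 528.8 N and must supply an equal clockwise moment, so its lever arm about the pivot is 155.5 / 528.8 = 0.294 m.
That puts it at 3.09 − 0.294 = 2.8 m from the right end.

x ≈ 2.8 m from the right end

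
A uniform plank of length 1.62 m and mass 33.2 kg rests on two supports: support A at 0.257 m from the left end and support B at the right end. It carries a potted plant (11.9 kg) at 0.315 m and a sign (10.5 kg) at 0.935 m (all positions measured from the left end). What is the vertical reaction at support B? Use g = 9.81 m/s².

About support A:
Beam weight: 33.2 × 9.81 = 325.7 N down at 0.81 m → arm 0.553 m, τ = 325.7 × 0.553 = 180.1 N·m clockwise.
Potted plant: 11.9 × 9.81 = 116.7 N down at 0.315 m → arm 0.058 m, τ = 116.7 × 0.058 = 6.769 N·m clockwise.
Sign: 10.5 × 9.81 = 103 N down at 0.935 m → arm 0.678 m, τ = 103 × 0.678 = 69.83 N·m clockwise.
Net load moment about support A = 256.7 N·m clockwise.
Reaction R at support B is upward at 1.62 m, arm 1.363 m → moment R × 1.363 counterclockwise.
Balancing moments: R × 1.363 = 256.7, giving R = 188 N.

R_B ≈ 188 N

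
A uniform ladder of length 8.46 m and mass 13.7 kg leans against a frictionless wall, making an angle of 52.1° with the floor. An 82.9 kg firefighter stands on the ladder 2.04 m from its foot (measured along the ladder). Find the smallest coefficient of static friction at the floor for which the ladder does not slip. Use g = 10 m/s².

μ_min ≈ 0.216

Taking torques about the foot of the ladder:
Ladder weight 13.7×10 = 137 N acts at 4.23 m along the ladder; its horizontal arm is 4.23·cos52.1° = 2.598 m → τ = 355.9 N·m clockwise.
Firefighter: 82.9×10 = 829 N at 2.04 m → arm 1.253 m → τ = 1039 N·m clockwise.
Wall normal N acts horizontally at the top; its moment arm is the height L sinθ = 8.46·sin52.1° = 6.676 m, counterclockwise.
Balancing moments: N × 6.676 = 1395, giving N = 209 N.
ΣFx = 0 ⇒ f = N_wall = 209 N. ΣFy = 0 ⇒ N_floor = 966 N.
μ_min = f / N_floor = 209 / 966 = 0.216.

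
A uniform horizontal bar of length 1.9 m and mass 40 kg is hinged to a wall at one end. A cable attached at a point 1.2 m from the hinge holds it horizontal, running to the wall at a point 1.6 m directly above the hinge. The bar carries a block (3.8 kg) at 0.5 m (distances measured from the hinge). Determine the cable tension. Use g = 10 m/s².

T ≈ 416 N

About the hinge:
Beam weight: 40 × 10 = 400 N down at 0.95 m → arm 0.95 m, τ = 400 × 0.95 = 380 N·m clockwise.
Block: 3.8 × 10 = 38 N down at 0.5 m → arm 0.5 m, τ = 38 × 0.5 = 19 N·m clockwise.
Total clockwise load moment = 399 N·m.
The cable tension T acts at 1.2 m; only its component perpendicular to the bar, T sinθ, produces torque. sinθ = h/√(h²+d²) = 1.6/√(1.6²+1.2²) = 0.8.
For rotational equilibrium, T × 1.2 × 0.8 = 399, so T = 399 / 0.96 = 416 N.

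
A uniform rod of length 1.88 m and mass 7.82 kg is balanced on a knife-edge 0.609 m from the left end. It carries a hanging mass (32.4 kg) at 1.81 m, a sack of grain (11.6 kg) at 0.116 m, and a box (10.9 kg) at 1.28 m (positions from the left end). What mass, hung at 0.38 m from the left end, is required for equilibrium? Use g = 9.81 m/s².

Sum moments about the knife-edge (at 0.609 m from the left end) (the support reaction has zero arm there).
Beam weight: 7.82 × 9.81 = 76.71 N down at 0.94 m → arm 0.331 m, τ = 76.71 × 0.331 = 25.39 N·m clockwise.
Hanging mass: 32.4 × 9.81 = 317.8 N down at 1.81 m → arm 1.201 m, τ = 317.8 × 1.201 = 381.7 N·m clockwise.
Sack of grain: 11.6 × 9.81 = 113.8 N down at 0.116 m → arm 0.493 m, τ = 113.8 × 0.493 = 56.1 N·m counterclockwise.
Box: 10.9 × 9.81 = 106.9 N down at 1.28 m → arm 0.671 m, τ = 106.9 × 0.671 = 71.73 N·m clockwise.
Net moment of known loads = 422.7 N·m clockwise.
An unknown mass m at 0.38 m has arm 0.229 m; its moment is m·g·0.229 counterclockwise.
For rotational equilibrium, m × 9.81 × 0.229 = 422.7, so m = 422.7 / (9.81 × 0.229) = 188 kg.

m ≈ 188 kg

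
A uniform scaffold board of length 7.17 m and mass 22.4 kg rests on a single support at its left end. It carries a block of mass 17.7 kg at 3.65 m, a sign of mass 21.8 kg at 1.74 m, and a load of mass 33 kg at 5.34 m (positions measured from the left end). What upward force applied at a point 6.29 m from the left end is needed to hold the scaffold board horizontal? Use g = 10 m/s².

F ≈ 571 N

Take moments about the left end.
Beam weight: 22.4 × 10 = 224 N down at 3.585 m → arm 3.585 m, τ = 224 × 3.585 = 803 N·m clockwise.
Block: 17.7 × 10 = 177 N down at 3.65 m → arm 3.65 m, τ = 177 × 3.65 = 646 N·m clockwise.
Sign: 21.8 × 10 = 218 N down at 1.74 m → arm 1.74 m, τ = 218 × 1.74 = 379.3 N·m clockwise.
Load: 33 × 10 = 330 N down at 5.34 m → arm 5.34 m, τ = 330 × 5.34 = 1762 N·m clockwise.
Net moment of the loads = 3590 N·m clockwise.
The upward force F acts at a point 6.29 m from the left end, arm 6.29 m, giving F × 6.29 counterclockwise.
For rotational equilibrium, F × 6.29 = 3590, so F = 3590 / 6.29 = 571 N.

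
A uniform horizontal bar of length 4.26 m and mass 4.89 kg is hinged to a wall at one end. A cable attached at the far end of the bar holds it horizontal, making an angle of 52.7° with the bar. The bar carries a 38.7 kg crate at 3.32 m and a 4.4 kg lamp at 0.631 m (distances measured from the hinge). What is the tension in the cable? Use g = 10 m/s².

Taking torques about the hinge:
Beam weight: 4.89 × 10 = 48.9 N down at 2.13 m → arm 2.13 m, τ = 48.9 × 2.13 = 104.2 N·m clockwise.
Crate: 38.7 × 10 = 387 N down at 3.32 m → arm 3.32 m, τ = 387 × 3.32 = 1285 N·m clockwise.
Lamp: 4.4 × 10 = 44 N down at 0.631 m → arm 0.631 m, τ = 44 × 0.631 = 27.76 N·m clockwise.
Total clockwise load moment = 1417 N·m.
The cable tension T acts at 4.26 m; only its component perpendicular to the bar, T sinθ, produces torque. sin 52.7° = 0.7955.
Στ = 0 ⇒ T × 4.26 × 0.7955 = 1417 ⇒ T = 1417 / 3.389 = 418 N.

T ≈ 418 N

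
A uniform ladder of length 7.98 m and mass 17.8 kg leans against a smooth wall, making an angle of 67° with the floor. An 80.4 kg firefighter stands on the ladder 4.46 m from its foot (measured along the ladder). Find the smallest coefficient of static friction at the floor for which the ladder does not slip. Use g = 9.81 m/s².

Take moments about the foot of the ladder.
Ladder weight 17.8×9.81 = 174.6 N acts at 3.99 m along the ladder; its horizontal arm is 3.99·cos67° = 1.559 m → τ = 272.2 N·m clockwise.
Firefighter: 80.4×9.81 = 788.7 N at 4.46 m → arm 1.743 m → τ = 1375 N·m clockwise.
Wall normal N acts horizontally at the top; its moment arm is the height L sinθ = 7.98·sin67° = 7.346 m, counterclockwise.
Setting net torque to zero: N × 7.346 = 1647 → N = 224.2 N.
ΣFx = 0 ⇒ f = N_wall = 224.2 N. ΣFy = 0 ⇒ N_floor = 963.3 N.
μ_min = f / N_floor = 224.2 / 963.3 = 0.233.

μ_min ≈ 0.233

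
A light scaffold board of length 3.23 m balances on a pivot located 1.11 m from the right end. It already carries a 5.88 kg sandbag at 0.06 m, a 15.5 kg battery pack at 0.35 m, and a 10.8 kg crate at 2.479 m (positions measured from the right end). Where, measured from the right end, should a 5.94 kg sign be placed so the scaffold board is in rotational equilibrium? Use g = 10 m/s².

x ≈ 1.64 m from the right end

Take moments about the pivot (at 1.11 m from the right end).
Sandbag: 5.88 × 10 = 58.8 N down at 0.06 m → arm 1.05 m, τ = 58.8 × 1.05 = 61.74 N·m clockwise.
Battery pack: 15.5 × 10 = 155 N down at 0.35 m → arm 0.76 m, τ = 155 × 0.76 = 117.8 N·m clockwise.
Crate: 10.8 × 10 = 108 N down at 2.479 m → arm 1.369 m, τ = 108 × 1.369 = 147.9 N·m counterclockwise.
Net moment of existing loads = 31.64 N·m clockwise.
The sign weighs 5.94 × 10 = 59.4 N and must supply an equal counterclockwise moment, so its lever arm about the pivot is 31.64 / 59.4 = 0.533 m.
That puts it at 1.11 + 0.533 = 1.64 m from the right end.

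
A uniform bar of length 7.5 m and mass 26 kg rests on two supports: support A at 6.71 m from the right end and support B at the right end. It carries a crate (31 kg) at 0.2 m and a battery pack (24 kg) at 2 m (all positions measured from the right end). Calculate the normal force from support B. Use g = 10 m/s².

Sum moments about support A (its reaction then has zero moment arm).
Beam weight: 26 × 10 = 260 N down at 3.75 m → arm 2.96 m, τ = 260 × 2.96 = 769.6 N·m clockwise.
Crate: 31 × 10 = 310 N down at 0.2 m → arm 6.51 m, τ = 310 × 6.51 = 2018 N·m clockwise.
Battery pack: 24 × 10 = 240 N down at 2 m → arm 4.71 m, τ = 240 × 4.71 = 1130 N·m clockwise.
Net load moment about support A = 3918 N·m clockwise.
Reaction R at support B is upward at 0 m, arm 6.71 m → moment R × 6.71 counterclockwise.
Balancing moments: R × 6.71 = 3918, giving R = 584 N.

R_B ≈ 584 N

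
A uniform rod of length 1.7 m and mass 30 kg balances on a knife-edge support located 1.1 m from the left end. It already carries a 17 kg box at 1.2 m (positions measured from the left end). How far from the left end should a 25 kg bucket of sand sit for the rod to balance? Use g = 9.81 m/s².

x ≈ 1.33 m from the left end

Taking torques about the knife-edge support (at 1.1 m from the left end):
Beam weight: 30 × 9.81 = 294.3 N down at 0.85 m → arm 0.25 m, τ = 294.3 × 0.25 = 73.58 N·m counterclockwise.
Box: 17 × 9.81 = 166.8 N down at 1.2 m → arm 0.1 m, τ = 166.8 × 0.1 = 16.68 N·m clockwise.
Net moment of existing loads = 56.9 N·m counterclockwise.
The bucket of sand weighs 25 × 9.81 = 245.2 N and must supply an equal clockwise moment, so its lever arm about the knife-edge support is 56.9 / 245.2 = 0.232 m.
That puts it at 1.1 + 0.232 = 1.33 m from the left end.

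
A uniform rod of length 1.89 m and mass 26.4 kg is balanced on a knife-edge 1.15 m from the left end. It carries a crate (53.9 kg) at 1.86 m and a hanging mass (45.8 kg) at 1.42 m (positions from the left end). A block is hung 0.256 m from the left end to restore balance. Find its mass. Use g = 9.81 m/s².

m ≈ 50.6 kg

Sum moments about the knife-edge (at 1.15 m from the left end) (the support reaction has zero arm there).
Beam weight: 26.4 × 9.81 = 259 N down at 0.945 m → arm 0.205 m, τ = 259 × 0.205 = 53.09 N·m counterclockwise.
Crate: 53.9 × 9.81 = 528.8 N down at 1.86 m → arm 0.71 m, τ = 528.8 × 0.71 = 375.4 N·m clockwise.
Hanging mass: 45.8 × 9.81 = 449.3 N down at 1.42 m → arm 0.27 m, τ = 449.3 × 0.27 = 121.3 N·m clockwise.
Net moment of known loads = 443.6 N·m clockwise.
An unknown mass m at 0.256 m has arm 0.894 m; its moment is m·g·0.894 counterclockwise.
For rotational equilibrium, m × 9.81 × 0.894 = 443.6, so m = 443.6 / (9.81 × 0.894) = 50.6 kg.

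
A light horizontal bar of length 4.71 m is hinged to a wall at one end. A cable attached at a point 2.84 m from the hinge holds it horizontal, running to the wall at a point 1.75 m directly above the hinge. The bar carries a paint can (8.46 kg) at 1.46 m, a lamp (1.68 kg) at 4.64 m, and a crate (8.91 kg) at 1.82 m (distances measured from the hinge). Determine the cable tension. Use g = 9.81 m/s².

T ≈ 239 N

About the hinge:
Paint can: 8.46 × 9.81 = 82.99 N down at 1.46 m → arm 1.46 m, τ = 82.99 × 1.46 = 121.2 N·m clockwise.
Lamp: 1.68 × 9.81 = 16.48 N down at 4.64 m → arm 4.64 m, τ = 16.48 × 4.64 = 76.47 N·m clockwise.
Crate: 8.91 × 9.81 = 87.41 N down at 1.82 m → arm 1.82 m, τ = 87.41 × 1.82 = 159.1 N·m clockwise.
Total clockwise load moment = 356.8 N·m.
The cable tension T acts at 2.84 m; only its component perpendicular to the bar, T sinθ, produces torque. sinθ = h/√(h²+d²) = 1.75/√(1.75²+2.84²) = 0.5246.
Στ = 0 ⇒ T × 2.84 × 0.5246 = 356.8 ⇒ T = 356.8 / 1.49 = 239 N.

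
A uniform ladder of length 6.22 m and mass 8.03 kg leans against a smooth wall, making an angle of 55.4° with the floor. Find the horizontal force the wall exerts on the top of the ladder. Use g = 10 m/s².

Choose the foot of the ladder as the axis so the floor normal and friction both act there and drop out.
Ladder weight 8.03×10 = 80.3 N acts at 3.11 m along the ladder; its horizontal arm is 3.11·cos55.4° = 1.766 m → τ = 141.8 N·m clockwise.
Wall normal N acts horizontally at the top; its moment arm is the height L sinθ = 6.22·sin55.4° = 5.12 m, counterclockwise.
Στ = 0 ⇒ N × 5.12 = 141.8 ⇒ N = 27.7 N.

N_wall ≈ 27.7 N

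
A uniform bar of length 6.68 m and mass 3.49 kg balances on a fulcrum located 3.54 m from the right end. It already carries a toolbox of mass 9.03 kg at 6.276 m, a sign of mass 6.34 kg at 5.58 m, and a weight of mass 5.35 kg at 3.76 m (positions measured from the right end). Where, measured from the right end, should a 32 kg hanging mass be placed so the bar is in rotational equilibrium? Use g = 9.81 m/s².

x ≈ 2.35 m from the right end

Choose the fulcrum (at 3.54 m from the right end) as the axis so the support reaction has zero arm there.
Beam weight: 3.49 × 9.81 = 34.24 N down at 3.34 m → arm 0.2 m, τ = 34.24 × 0.2 = 6.848 N·m clockwise.
Toolbox: 9.03 × 9.81 = 88.58 N down at 6.276 m → arm 2.736 m, τ = 88.58 × 2.736 = 242.4 N·m counterclockwise.
Sign: 6.34 × 9.81 = 62.2 N down at 5.58 m → arm 2.04 m, τ = 62.2 × 2.04 = 126.9 N·m counterclockwise.
Weight: 5.35 × 9.81 = 52.48 N down at 3.76 m → arm 0.22 m, τ = 52.48 × 0.22 = 11.55 N·m counterclockwise.
Net moment of existing loads = 374 N·m counterclockwise.
The hanging mass weighs 32 × 9.81 = 313.9 N and must supply an equal clockwise moment, so its lever arm about the fulcrum is 374 / 313.9 = 1.19 m.
That puts it at 3.54 − 1.19 = 2.35 m from the right end.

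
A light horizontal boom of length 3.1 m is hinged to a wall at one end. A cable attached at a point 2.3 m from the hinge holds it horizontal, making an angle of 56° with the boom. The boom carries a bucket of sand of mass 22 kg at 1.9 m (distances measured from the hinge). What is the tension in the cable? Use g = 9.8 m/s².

About the hinge:
Bucket of sand: 22 × 9.8 = 215.6 N down at 1.9 m → arm 1.9 m, τ = 215.6 × 1.9 = 409.6 N·m clockwise.
Total clockwise load moment = 409.6 N·m.
The cable tension T acts at 2.3 m; only its component perpendicular to the boom, T sinθ, produces torque. sin 56° = 0.829.
Στ = 0 ⇒ T × 2.3 × 0.829 = 409.6 ⇒ T = 409.6 / 1.907 = 215 N.

T ≈ 215 N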